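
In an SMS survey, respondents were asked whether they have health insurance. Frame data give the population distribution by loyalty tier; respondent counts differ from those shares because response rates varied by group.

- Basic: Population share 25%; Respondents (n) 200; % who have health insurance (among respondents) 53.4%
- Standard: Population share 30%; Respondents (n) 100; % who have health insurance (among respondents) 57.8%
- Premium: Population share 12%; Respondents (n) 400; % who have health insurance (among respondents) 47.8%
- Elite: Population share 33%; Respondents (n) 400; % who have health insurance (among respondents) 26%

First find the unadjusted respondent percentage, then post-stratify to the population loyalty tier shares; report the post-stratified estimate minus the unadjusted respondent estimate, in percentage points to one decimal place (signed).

+3.2 percentage points

Without adjustment, the pooled respondent share is:
  (200/1100)×53.4 + (100/1100)×57.8 + (400/1100)×47.8 + (400/1100)×26 = 41.8%
Reweighting by population loyalty tier shares:
  0.25×53.4 + 0.3×57.8 + 0.12×47.8 + 0.33×26 = 45.006%
Difference = 45.006 − 41.8 = 3.206 pp.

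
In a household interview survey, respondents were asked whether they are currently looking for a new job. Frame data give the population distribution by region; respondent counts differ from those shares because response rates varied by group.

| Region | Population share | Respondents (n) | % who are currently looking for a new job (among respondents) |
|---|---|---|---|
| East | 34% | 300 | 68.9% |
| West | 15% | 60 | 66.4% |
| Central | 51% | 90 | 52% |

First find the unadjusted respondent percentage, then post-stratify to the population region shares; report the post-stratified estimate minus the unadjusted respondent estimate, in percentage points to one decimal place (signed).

Naive respondent-only estimate (weights = respondent counts):
  (300/450)×68.9 + (60/450)×66.4 + (90/450)×52 = 65.1867%
Post-stratifying to population shares instead:
  0.34×68.9 + 0.15×66.4 + 0.51×52 = 59.906%
Difference = 59.906 − 65.1867 = -5.2807 pp.

-5.3 percentage points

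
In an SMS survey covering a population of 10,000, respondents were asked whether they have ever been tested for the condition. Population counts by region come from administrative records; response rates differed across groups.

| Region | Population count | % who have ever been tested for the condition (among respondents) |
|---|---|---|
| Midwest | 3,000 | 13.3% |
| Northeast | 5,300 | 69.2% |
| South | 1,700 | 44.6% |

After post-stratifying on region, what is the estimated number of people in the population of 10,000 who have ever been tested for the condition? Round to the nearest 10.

Estimated count per cell = population count × respondent percentage:
  Midwest: 3,000 × 13.3% = 399
  Northeast: 5,300 × 69.2% = 3667.6
  South: 1,700 × 44.6% = 758.2
Estimated total = 4824.8 → 4,820.

4,820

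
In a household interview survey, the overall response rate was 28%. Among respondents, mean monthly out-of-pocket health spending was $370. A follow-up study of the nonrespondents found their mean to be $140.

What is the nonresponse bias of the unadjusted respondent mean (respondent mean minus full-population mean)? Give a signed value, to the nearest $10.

+$170

Nonresponse fraction = 1 − 0.28 = 0.72.
Bias = (nonresponse fraction) × (respondent mean − nonrespondent mean)
     = 0.72 × (370 − 140) = 0.72 × 230 = 165.6.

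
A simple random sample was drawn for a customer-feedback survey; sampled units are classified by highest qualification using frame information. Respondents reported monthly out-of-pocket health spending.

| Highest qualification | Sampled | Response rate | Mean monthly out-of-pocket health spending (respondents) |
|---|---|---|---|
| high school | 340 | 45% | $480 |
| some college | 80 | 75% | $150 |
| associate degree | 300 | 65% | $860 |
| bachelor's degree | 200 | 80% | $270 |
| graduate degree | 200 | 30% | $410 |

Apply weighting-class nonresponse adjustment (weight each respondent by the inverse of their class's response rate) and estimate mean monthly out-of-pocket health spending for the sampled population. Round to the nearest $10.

Weighting each respondent by the inverse class response rate inflates each class back to its sampled size, so the class weight is n_sampled:
  high school: 340 × 480 = 163,200
  some college: 80 × 150 = 12,000
  associate degree: 300 × 860 = 258,000
  bachelor's degree: 200 × 270 = 54,000
  graduate degree: 200 × 410 = 82,000
Adjusted estimate = 569,200 / 1,120 = 508.214 → $510.

$510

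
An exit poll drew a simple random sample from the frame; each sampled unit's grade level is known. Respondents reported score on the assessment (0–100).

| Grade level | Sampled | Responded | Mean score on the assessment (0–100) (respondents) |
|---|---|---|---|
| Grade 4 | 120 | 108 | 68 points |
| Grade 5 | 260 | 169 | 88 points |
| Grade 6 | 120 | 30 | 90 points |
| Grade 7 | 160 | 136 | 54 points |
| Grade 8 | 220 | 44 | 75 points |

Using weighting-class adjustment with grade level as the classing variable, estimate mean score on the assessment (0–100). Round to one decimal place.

Response rates by class: Grade 4 108/120 = 90%, Grade 5 169/260 = 65%, Grade 6 30/120 = 25%, Grade 7 136/160 = 85%, Grade 8 44/220 = 20%.
With weight = n_sampled/n_responded per class, the weighted class total is n_sampled:
  Grade 4: 120 × 68 = 8160
  Grade 5: 260 × 88 = 22,880
  Grade 6: 120 × 90 = 10,800
  Grade 7: 160 × 54 = 8640
  Grade 8: 220 × 75 = 16,500
Adjusted estimate = 66,980 / 880 = 76.1136 → 76.1.

76.1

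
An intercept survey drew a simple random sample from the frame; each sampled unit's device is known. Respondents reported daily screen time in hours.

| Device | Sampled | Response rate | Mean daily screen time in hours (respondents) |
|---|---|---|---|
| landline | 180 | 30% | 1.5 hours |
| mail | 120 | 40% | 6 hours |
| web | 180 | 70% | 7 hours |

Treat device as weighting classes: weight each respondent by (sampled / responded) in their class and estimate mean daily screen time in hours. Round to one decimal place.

4.7

Weighting each respondent by the inverse class response rate inflates each class back to its sampled size, so the class weight is n_sampled:
  landline: 180 × 1.5 = 270
  mail: 120 × 6 = 720
  web: 180 × 7 = 1260
Adjusted estimate = 2250 / 480 = 4.6875 → 4.7.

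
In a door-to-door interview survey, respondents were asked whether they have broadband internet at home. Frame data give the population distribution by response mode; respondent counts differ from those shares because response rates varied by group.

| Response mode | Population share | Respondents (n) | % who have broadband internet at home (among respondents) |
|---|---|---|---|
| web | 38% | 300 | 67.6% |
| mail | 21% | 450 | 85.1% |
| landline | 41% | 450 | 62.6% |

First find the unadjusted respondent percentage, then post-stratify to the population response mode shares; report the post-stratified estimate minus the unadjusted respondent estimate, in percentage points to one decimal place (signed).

-3.1 percentage points

Naive respondent-only estimate (weights = respondent counts):
  (300/1200)×67.6 + (450/1200)×85.1 + (450/1200)×62.6 = 72.2875%
Reweighting by population response mode shares:
  0.38×67.6 + 0.21×85.1 + 0.41×62.6 = 69.225%
Difference = 69.225 − 72.2875 = -3.0625 pp.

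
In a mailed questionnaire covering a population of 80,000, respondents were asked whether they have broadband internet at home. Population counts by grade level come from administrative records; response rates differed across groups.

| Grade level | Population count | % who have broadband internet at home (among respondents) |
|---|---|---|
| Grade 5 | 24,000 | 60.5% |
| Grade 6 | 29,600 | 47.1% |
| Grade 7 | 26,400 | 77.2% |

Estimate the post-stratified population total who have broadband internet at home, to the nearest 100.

Estimated count per cell = population count × respondent percentage:
  Grade 5: 24,000 × 60.5% = 14,520
  Grade 6: 29,600 × 47.1% = 13941.6
  Grade 7: 26,400 × 77.2% = 20380.8
Estimated total = 48842.4 → 48,800.

48,800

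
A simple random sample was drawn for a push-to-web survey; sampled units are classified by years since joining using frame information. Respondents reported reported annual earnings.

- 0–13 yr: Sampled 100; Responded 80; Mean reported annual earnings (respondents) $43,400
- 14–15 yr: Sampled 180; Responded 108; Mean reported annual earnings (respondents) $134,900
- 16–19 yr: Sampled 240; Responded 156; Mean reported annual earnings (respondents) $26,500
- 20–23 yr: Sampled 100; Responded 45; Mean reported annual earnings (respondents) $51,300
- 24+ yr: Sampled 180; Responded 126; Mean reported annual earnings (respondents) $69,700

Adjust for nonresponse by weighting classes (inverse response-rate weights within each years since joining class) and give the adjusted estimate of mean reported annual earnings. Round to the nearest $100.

Class response rates: 0–13 yr 80/100 = 80%, 14–15 yr 108/180 = 60%, 16–19 yr 156/240 = 65%, 20–23 yr 45/100 = 45%, 24+ yr 126/180 = 70%.
Each respondent's weight = sampled/responded in their class; summing within a class gives n_sampled, so:
  0–13 yr: 100 × 43,400 = 4,340,000
  14–15 yr: 180 × 134,900 = 24,282,000
  16–19 yr: 240 × 26,500 = 6,360,000
  20–23 yr: 100 × 51,300 = 5,130,000
  24+ yr: 180 × 69,700 = 12,546,000
Adjusted estimate = 52,658,000 / 800 = 65822.5 → $65,800.

$65,800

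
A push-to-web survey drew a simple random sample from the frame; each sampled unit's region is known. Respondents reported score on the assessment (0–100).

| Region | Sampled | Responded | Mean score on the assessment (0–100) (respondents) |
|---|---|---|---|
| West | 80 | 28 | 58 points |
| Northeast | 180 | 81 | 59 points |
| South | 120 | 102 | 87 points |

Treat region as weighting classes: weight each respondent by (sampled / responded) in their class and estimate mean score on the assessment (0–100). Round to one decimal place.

Class response rates: West 28/80 = 35%, Northeast 81/180 = 45%, South 102/120 = 85%.
Inverse-response-rate weighting restores each class to its sampled count, so class totals weight by n_sampled:
  West: 80 × 58 = 4640
  Northeast: 180 × 59 = 10,620
  South: 120 × 87 = 10,440
Adjusted estimate = 25,700 / 380 = 67.6316 → 67.6.

67.6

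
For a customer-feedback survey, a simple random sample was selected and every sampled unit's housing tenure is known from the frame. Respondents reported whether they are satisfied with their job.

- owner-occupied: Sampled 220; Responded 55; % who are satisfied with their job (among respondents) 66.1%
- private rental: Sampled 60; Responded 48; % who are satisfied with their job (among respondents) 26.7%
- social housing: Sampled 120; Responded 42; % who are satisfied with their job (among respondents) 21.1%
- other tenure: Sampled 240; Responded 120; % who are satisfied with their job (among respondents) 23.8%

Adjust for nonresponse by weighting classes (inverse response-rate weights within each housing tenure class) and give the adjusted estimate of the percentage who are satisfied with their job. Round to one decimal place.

38.1%

Class response rates: owner-occupied 55/220 = 25%, private rental 48/60 = 80%, social housing 42/120 = 35%, other tenure 120/240 = 50%.
Inverse-response-rate weighting restores each class to its sampled count, so class totals weight by n_sampled:
  owner-occupied: 220 × 66.1 = 14542
  private rental: 60 × 26.7 = 1602
  social housing: 120 × 21.1 = 2532
  other tenure: 240 × 23.8 = 5712
Adjusted estimate = 24,388 / 640 = 38.1063 → 38.1%.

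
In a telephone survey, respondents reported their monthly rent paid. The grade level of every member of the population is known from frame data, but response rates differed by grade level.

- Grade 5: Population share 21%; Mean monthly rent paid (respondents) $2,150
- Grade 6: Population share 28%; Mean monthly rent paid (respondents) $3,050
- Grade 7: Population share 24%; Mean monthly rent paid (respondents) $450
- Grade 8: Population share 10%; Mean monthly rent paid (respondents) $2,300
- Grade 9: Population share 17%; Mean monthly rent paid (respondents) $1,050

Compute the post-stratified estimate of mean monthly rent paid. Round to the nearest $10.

$1,820

Reweight to the known grade level distribution:
  Grade 5: 0.21 × 2150 = 451.5
  Grade 6: 0.28 × 3050 = 854
  Grade 7: 0.24 × 450 = 108
  Grade 8: 0.1 × 2300 = 230
  Grade 9: 0.17 × 1050 = 178.5
Post-stratified estimate = 1822 → $1,820.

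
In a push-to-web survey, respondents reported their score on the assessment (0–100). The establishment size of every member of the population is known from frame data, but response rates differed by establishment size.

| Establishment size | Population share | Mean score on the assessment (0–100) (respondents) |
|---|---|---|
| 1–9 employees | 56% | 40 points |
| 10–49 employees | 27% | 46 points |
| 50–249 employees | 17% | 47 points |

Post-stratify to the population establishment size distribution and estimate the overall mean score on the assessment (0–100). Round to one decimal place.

Each cell contributes population-share × respondent value:
  1–9 employees: 0.56 × 40 = 22.4
  10–49 employees: 0.27 × 46 = 12.42
  50–249 employees: 0.17 × 47 = 7.99
Post-stratified estimate = 42.81 → 42.8.

42.8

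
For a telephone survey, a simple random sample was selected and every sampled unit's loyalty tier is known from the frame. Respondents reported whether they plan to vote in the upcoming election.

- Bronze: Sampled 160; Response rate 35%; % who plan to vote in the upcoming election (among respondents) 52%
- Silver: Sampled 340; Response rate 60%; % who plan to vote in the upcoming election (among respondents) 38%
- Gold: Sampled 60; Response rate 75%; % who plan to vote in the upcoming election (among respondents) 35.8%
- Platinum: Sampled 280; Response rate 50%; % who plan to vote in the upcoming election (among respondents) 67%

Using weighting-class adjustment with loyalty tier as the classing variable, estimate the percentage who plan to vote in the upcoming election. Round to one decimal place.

50.2%

Weighting each respondent by the inverse class response rate inflates each class back to its sampled size, so the class weight is n_sampled:
  Bronze: 160 × 52 = 8320
  Silver: 340 × 38 = 12,920
  Gold: 60 × 35.8 = 2148
  Platinum: 280 × 67 = 18,760
Adjusted estimate = 42,148 / 840 = 50.1762 → 50.2%.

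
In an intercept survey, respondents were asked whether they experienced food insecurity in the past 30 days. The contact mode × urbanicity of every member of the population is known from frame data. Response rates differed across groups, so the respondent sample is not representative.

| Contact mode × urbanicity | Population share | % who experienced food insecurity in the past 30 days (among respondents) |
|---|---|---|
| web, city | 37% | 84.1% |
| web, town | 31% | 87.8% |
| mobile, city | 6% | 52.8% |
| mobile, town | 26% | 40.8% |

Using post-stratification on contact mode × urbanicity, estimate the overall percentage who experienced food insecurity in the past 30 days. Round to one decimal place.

72.1%

Each cell contributes population-share × respondent value:
  web, city: 0.37 × 84.1 = 31.117
  web, town: 0.31 × 87.8 = 27.218
  mobile, city: 0.06 × 52.8 = 3.168
  mobile, town: 0.26 × 40.8 = 10.608
Post-stratified estimate = 72.111 → 72.1%.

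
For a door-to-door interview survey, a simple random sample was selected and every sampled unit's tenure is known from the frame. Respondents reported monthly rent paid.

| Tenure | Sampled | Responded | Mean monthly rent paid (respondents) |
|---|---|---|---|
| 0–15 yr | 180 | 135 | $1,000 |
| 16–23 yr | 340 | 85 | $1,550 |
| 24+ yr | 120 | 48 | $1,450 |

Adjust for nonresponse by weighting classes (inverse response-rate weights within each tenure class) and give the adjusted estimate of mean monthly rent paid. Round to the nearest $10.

Class response rates: 0–15 yr 135/180 = 75%, 16–23 yr 85/340 = 25%, 24+ yr 48/120 = 40%.
Each respondent's weight = sampled/responded in their class; summing within a class gives n_sampled, so:
  0–15 yr: 180 × 1000 = 180,000
  16–23 yr: 340 × 1550 = 527,000
  24+ yr: 120 × 1450 = 174,000
Adjusted estimate = 881,000 / 640 = 1376.56 → $1,380.

$1,380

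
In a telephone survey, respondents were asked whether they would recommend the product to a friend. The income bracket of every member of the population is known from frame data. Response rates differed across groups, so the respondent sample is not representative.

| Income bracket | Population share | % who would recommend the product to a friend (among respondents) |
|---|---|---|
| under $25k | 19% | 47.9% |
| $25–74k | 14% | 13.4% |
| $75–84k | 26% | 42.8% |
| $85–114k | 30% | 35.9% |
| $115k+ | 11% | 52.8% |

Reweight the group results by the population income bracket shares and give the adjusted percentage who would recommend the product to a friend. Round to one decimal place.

38.7%

Each cell contributes population-share × respondent value:
  under $25k: 0.19 × 47.9 = 9.101
  $25–74k: 0.14 × 13.4 = 1.876
  $75–84k: 0.26 × 42.8 = 11.128
  $85–114k: 0.3 × 35.9 = 10.77
  $115k+: 0.11 × 52.8 = 5.808
Post-stratified estimate = 38.683 → 38.7%.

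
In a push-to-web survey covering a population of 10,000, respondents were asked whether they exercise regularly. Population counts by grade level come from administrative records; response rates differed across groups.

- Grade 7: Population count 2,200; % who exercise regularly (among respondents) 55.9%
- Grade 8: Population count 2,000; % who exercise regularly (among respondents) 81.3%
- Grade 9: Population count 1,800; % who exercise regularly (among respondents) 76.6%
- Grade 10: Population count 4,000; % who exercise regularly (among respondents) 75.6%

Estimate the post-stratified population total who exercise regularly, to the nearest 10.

7,260

Each cell contributes its population count × the respondent rate:
  Grade 7: 2,200 × 55.9% = 1229.8
  Grade 8: 2,000 × 81.3% = 1626
  Grade 9: 1,800 × 76.6% = 1378.8
  Grade 10: 4,000 × 75.6% = 3024
Estimated total = 7258.6 → 7,260.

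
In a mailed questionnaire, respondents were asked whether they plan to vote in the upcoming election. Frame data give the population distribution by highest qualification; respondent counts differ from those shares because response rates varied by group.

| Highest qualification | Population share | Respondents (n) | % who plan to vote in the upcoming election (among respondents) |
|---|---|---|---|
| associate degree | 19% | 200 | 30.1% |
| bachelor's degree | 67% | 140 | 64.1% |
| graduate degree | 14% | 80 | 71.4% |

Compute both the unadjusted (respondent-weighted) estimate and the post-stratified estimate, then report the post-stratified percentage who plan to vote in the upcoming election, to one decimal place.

Naive respondent-only estimate (weights = respondent counts):
  (200/420)×30.1 + (140/420)×64.1 + (80/420)×71.4 = 49.3%
Post-stratified estimate weights by population shares:
  0.19×30.1 + 0.67×64.1 + 0.14×71.4 = 58.662%

58.7%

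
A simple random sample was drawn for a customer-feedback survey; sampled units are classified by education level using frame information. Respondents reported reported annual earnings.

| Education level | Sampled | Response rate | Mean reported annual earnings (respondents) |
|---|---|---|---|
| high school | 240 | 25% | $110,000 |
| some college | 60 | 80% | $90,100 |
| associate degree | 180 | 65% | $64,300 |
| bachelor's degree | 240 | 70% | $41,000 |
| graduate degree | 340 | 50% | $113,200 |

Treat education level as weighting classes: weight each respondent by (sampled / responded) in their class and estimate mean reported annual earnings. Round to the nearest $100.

$86,500

Weighting each respondent by the inverse class response rate inflates each class back to its sampled size, so the class weight is n_sampled:
  high school: 240 × 110,000 = 26,400,000
  some college: 60 × 90,100 = 5,406,000
  associate degree: 180 × 64,300 = 11,574,000
  bachelor's degree: 240 × 41,000 = 9,840,000
  graduate degree: 340 × 113,200 = 38,488,000
Adjusted estimate = 91,708,000 / 1,060 = 86517 → $86,500.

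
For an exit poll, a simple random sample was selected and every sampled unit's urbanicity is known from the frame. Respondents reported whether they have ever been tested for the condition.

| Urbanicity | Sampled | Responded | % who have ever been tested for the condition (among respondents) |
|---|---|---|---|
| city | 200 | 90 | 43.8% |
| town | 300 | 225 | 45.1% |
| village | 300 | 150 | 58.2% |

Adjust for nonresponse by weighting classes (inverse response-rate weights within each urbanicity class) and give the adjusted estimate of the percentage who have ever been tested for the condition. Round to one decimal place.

Response rates by class: city 90/200 = 45%, town 225/300 = 75%, village 150/300 = 50%.
Weighting each respondent by the inverse class response rate inflates each class back to its sampled size, so the class weight is n_sampled:
  city: 200 × 43.8 = 8760
  town: 300 × 45.1 = 13,530
  village: 300 × 58.2 = 17,460
Adjusted estimate = 39,750 / 800 = 49.6875 → 49.7%.

49.7%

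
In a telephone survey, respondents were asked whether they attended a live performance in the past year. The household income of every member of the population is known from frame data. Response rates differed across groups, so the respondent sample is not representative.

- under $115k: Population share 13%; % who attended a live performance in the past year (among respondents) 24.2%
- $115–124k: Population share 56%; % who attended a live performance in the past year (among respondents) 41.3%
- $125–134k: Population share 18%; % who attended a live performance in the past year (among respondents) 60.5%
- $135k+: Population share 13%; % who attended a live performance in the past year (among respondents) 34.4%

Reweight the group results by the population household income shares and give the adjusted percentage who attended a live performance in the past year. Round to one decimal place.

Reweight to the known household income distribution:
  under $115k: 0.13 × 24.2 = 3.146
  $115–124k: 0.56 × 41.3 = 23.128
  $125–134k: 0.18 × 60.5 = 10.89
  $135k+: 0.13 × 34.4 = 4.472
Post-stratified estimate = 41.636 → 41.6%.

41.6%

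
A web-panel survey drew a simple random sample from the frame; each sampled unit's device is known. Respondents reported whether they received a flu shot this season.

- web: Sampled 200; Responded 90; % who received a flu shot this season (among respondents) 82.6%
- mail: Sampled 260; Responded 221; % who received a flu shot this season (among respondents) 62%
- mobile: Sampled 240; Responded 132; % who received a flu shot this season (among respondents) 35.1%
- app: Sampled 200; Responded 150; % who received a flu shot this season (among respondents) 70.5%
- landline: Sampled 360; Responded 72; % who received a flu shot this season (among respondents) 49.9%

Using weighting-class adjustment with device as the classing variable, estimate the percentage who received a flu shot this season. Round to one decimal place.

58.0%

Class response rates: web 90/200 = 45%, mail 221/260 = 85%, mobile 132/240 = 55%, app 150/200 = 75%, landline 72/360 = 20%.
Inverse-response-rate weighting restores each class to its sampled count, so class totals weight by n_sampled:
  web: 200 × 82.6 = 16,520
  mail: 260 × 62 = 16,120
  mobile: 240 × 35.1 = 8424
  app: 200 × 70.5 = 14,100
  landline: 360 × 49.9 = 17,964
Adjusted estimate = 73,128 / 1,260 = 58.0381 → 58.0%.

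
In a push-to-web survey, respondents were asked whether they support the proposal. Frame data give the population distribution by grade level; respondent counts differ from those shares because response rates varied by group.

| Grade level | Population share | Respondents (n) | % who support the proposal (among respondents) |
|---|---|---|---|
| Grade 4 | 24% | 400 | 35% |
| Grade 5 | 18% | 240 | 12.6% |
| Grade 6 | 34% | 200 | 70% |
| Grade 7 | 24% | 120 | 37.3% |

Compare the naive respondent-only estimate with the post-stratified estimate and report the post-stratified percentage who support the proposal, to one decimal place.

Unadjusted (pooled respondent) estimate weights by respondent counts:
  (400/960)×35 + (240/960)×12.6 + (200/960)×70 + (120/960)×37.3 = 36.9792%
Post-stratified estimate weights by population shares:
  0.24×35 + 0.18×12.6 + 0.34×70 + 0.24×37.3 = 43.42%

43.4%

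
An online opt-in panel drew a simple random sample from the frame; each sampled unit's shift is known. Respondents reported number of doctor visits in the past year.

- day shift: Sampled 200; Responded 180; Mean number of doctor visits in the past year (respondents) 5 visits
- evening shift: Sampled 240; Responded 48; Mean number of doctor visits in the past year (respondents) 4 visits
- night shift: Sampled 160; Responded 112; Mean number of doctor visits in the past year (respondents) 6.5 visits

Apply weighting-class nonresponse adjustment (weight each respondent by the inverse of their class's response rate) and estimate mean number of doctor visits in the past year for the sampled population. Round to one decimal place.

Class response rates: day shift 180/200 = 90%, evening shift 48/240 = 20%, night shift 112/160 = 70%.
Weighting each respondent by the inverse class response rate inflates each class back to its sampled size, so the class weight is n_sampled:
  day shift: 200 × 5 = 1000
  evening shift: 240 × 4 = 960
  night shift: 160 × 6.5 = 1040
Adjusted estimate = 3000 / 600 = 5 → 5.0.

5.0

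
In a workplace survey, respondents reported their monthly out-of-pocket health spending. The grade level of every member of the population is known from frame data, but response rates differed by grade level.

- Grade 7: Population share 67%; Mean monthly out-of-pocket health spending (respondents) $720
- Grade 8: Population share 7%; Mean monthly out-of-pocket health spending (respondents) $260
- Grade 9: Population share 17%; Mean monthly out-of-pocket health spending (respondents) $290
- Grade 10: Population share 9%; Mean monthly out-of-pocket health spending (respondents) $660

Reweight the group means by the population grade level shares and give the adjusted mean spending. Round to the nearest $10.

$610

Post-stratification weights by population share, not respondent share:
  Grade 7: 0.67 × 720 = 482.4
  Grade 8: 0.07 × 260 = 18.2
  Grade 9: 0.17 × 290 = 49.3
  Grade 10: 0.09 × 660 = 59.4
Post-stratified estimate = 609.3 → $610.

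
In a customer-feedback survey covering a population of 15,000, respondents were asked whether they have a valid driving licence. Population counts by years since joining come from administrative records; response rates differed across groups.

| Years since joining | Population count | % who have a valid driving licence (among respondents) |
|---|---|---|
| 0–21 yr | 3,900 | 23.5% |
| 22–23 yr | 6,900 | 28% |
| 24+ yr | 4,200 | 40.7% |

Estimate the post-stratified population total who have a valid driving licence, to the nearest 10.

Estimated count per cell = population count × respondent percentage:
  0–21 yr: 3,900 × 23.5% = 916.5
  22–23 yr: 6,900 × 28% = 1932
  24+ yr: 4,200 × 40.7% = 1709.4
Estimated total = 4557.9 → 4,560.

4,560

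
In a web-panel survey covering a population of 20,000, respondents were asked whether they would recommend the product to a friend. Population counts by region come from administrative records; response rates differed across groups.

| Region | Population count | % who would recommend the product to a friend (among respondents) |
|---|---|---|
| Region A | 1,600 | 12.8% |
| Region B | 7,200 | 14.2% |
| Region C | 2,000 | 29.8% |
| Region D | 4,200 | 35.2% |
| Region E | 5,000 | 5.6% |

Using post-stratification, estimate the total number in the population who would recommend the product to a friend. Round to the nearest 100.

3,600

Apply each group's respondent rate to its population count:
  Region A: 1,600 × 12.8% = 204.8
  Region B: 7,200 × 14.2% = 1022.4
  Region C: 2,000 × 29.8% = 596
  Region D: 4,200 × 35.2% = 1478.4
  Region E: 5,000 × 5.6% = 280
Estimated total = 3581.6 → 3,600.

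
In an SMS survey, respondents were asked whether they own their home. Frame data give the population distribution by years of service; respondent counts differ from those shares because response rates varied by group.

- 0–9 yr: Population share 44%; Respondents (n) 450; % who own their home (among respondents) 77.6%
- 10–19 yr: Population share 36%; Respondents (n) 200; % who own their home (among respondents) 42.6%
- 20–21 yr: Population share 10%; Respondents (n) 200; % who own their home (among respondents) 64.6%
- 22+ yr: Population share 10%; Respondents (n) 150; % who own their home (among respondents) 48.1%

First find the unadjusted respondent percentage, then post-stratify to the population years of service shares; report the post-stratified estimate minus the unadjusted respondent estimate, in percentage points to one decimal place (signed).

-2.8 percentage points

Without adjustment, the pooled respondent share is:
  (450/1000)×77.6 + (200/1000)×42.6 + (200/1000)×64.6 + (150/1000)×48.1 = 63.575%
Post-stratified estimate weights by population shares:
  0.44×77.6 + 0.36×42.6 + 0.1×64.6 + 0.1×48.1 = 60.75%
Difference = 60.75 − 63.575 = -2.825 pp.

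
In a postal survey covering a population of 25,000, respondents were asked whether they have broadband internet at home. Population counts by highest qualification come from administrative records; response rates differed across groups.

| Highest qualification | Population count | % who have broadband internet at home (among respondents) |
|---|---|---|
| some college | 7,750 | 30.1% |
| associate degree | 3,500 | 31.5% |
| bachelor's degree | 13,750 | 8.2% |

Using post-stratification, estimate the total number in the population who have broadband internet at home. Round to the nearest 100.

4,600

Each cell contributes its population count × the respondent rate:
  some college: 7,750 × 30.1% = 2332.75
  associate degree: 3,500 × 31.5% = 1102.5
  bachelor's degree: 13,750 × 8.2% = 1127.5
Estimated total = 4562.75 → 4,600.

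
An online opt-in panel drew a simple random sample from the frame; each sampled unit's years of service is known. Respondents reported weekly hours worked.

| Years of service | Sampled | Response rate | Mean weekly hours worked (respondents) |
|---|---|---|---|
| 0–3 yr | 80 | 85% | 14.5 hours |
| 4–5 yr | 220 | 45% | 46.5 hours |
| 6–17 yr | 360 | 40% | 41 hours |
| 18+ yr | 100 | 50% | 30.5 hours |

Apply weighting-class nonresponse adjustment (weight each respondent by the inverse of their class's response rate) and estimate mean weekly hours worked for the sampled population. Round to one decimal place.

Inverse-response-rate weighting restores each class to its sampled count, so class totals weight by n_sampled:
  0–3 yr: 80 × 14.5 = 1160
  4–5 yr: 220 × 46.5 = 10,230
  6–17 yr: 360 × 41 = 14,760
  18+ yr: 100 × 30.5 = 3050
Adjusted estimate = 29,200 / 760 = 38.4211 → 38.4.

38.4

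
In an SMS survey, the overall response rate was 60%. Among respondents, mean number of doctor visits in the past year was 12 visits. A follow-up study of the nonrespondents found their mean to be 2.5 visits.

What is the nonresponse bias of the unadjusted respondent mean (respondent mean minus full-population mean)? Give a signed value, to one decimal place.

+3.8

Nonresponse fraction = 1 − 0.6 = 0.4.
Bias = (nonresponse fraction) × (respondent mean − nonrespondent mean)
     = 0.4 × (12 − 2.5) = 0.4 × 9.5 = 3.8.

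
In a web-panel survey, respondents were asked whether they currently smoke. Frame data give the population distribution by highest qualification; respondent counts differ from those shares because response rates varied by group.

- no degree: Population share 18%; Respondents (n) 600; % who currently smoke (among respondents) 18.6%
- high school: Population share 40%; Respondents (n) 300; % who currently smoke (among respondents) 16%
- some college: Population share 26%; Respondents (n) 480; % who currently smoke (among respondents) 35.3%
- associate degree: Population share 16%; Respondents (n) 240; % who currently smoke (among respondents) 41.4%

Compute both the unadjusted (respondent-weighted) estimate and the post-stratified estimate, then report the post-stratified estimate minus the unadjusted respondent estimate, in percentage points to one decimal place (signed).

-0.9 percentage points

Without adjustment, the pooled respondent share is:
  (600/1620)×18.6 + (300/1620)×16 + (480/1620)×35.3 + (240/1620)×41.4 = 26.4444%
Post-stratifying to population shares instead:
  0.18×18.6 + 0.4×16 + 0.26×35.3 + 0.16×41.4 = 25.55%
Difference = 25.55 − 26.4444 = -0.8944 pp.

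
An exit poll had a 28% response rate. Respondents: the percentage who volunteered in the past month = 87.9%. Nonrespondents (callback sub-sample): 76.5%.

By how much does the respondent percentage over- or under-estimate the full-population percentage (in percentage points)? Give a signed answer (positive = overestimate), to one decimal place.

+8.2 percentage points

Nonresponse fraction = 1 − 0.28 = 0.72.
Bias = (nonresponse fraction) × (respondent percentage − nonrespondent percentage)
     = 0.72 × (87.9 − 76.5) = 0.72 × 11.4 = 8.208.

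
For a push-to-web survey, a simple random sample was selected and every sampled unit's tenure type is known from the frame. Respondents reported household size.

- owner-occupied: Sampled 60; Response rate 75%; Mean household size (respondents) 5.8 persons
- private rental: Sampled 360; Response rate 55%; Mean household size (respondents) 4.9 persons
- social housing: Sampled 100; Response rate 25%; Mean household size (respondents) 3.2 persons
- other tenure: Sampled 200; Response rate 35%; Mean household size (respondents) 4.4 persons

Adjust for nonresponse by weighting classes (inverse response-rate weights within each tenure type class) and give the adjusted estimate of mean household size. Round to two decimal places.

Each respondent's weight = sampled/responded in their class; summing within a class gives n_sampled, so:
  owner-occupied: 60 × 5.8 = 348
  private rental: 360 × 4.9 = 1764
  social housing: 100 × 3.2 = 320
  other tenure: 200 × 4.4 = 880
Adjusted estimate = 3312 / 720 = 4.6 → 4.60.

4.60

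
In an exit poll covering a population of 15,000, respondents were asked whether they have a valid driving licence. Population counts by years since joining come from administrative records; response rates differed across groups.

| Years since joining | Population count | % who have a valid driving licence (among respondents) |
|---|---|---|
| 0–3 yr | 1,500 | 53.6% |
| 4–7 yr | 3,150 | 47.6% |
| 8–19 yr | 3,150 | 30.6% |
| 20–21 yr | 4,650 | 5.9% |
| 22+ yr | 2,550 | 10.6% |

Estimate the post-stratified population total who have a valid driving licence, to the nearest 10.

Each cell contributes its population count × the respondent rate:
  0–3 yr: 1,500 × 53.6% = 804
  4–7 yr: 3,150 × 47.6% = 1499.4
  8–19 yr: 3,150 × 30.6% = 963.9
  20–21 yr: 4,650 × 5.9% = 274.35
  22+ yr: 2,550 × 10.6% = 270.3
Estimated total = 3811.95 → 3,810.

3,810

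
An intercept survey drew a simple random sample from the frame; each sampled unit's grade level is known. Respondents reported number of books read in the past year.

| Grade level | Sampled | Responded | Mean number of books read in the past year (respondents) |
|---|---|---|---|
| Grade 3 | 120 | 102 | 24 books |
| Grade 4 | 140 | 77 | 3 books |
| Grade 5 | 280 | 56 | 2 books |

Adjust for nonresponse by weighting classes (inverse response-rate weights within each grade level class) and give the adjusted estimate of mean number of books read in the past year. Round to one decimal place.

Class response rates: Grade 3 102/120 = 85%, Grade 4 77/140 = 55%, Grade 5 56/280 = 20%.
Inverse-response-rate weighting restores each class to its sampled count, so class totals weight by n_sampled:
  Grade 3: 120 × 24 = 2880
  Grade 4: 140 × 3 = 420
  Grade 5: 280 × 2 = 560
Adjusted estimate = 3860 / 540 = 7.14815 → 7.1.

7.1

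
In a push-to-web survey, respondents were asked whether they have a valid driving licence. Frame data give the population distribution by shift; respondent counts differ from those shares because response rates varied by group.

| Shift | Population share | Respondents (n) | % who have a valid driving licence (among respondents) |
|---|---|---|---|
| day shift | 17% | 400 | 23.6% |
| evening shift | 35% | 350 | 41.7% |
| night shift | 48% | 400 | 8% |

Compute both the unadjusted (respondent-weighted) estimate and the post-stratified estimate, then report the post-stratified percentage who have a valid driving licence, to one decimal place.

Without adjustment, the pooled respondent share is:
  (400/1150)×23.6 + (350/1150)×41.7 + (400/1150)×8 = 23.6826%
Post-stratified estimate weights by population shares:
  0.17×23.6 + 0.35×41.7 + 0.48×8 = 22.447%

22.4%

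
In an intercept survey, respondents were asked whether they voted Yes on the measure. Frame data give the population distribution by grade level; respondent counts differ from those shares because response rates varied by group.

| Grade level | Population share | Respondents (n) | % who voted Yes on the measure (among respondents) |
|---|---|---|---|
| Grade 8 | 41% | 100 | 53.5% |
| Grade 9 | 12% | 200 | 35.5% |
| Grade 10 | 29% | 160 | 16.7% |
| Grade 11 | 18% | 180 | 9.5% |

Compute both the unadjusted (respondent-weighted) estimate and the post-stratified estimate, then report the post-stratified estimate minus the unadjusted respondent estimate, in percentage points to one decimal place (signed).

+6.4 percentage points

Without adjustment, the pooled respondent share is:
  (100/640)×53.5 + (200/640)×35.5 + (160/640)×16.7 + (180/640)×9.5 = 26.3%
Post-stratifying to population shares instead:
  0.41×53.5 + 0.12×35.5 + 0.29×16.7 + 0.18×9.5 = 32.748%
Difference = 32.748 − 26.3 = 6.448 pp.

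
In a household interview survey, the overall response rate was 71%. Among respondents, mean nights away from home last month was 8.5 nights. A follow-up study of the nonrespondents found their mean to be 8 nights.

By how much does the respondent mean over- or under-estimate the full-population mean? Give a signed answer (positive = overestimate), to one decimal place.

Nonresponse fraction = 1 − 0.71 = 0.29.
Bias = (nonresponse fraction) × (respondent mean − nonrespondent mean)
     = 0.29 × (8.5 − 8) = 0.29 × 0.5 = 0.145.

+0.1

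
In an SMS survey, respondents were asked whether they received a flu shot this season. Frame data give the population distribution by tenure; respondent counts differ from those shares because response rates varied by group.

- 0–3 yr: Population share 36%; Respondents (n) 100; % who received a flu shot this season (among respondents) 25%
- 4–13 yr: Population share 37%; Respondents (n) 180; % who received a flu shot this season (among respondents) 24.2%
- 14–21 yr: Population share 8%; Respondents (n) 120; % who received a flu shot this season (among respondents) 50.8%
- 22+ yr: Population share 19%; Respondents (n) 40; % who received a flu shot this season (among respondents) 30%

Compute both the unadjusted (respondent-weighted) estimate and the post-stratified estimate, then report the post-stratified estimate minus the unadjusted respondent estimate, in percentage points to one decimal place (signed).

-4.4 percentage points

Naive respondent-only estimate (weights = respondent counts):
  (100/440)×25 + (180/440)×24.2 + (120/440)×50.8 + (40/440)×30 = 32.1636%
Reweighting by population tenure shares:
  0.36×25 + 0.37×24.2 + 0.08×50.8 + 0.19×30 = 27.718%
Difference = 27.718 − 32.1636 = -4.4456 pp.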